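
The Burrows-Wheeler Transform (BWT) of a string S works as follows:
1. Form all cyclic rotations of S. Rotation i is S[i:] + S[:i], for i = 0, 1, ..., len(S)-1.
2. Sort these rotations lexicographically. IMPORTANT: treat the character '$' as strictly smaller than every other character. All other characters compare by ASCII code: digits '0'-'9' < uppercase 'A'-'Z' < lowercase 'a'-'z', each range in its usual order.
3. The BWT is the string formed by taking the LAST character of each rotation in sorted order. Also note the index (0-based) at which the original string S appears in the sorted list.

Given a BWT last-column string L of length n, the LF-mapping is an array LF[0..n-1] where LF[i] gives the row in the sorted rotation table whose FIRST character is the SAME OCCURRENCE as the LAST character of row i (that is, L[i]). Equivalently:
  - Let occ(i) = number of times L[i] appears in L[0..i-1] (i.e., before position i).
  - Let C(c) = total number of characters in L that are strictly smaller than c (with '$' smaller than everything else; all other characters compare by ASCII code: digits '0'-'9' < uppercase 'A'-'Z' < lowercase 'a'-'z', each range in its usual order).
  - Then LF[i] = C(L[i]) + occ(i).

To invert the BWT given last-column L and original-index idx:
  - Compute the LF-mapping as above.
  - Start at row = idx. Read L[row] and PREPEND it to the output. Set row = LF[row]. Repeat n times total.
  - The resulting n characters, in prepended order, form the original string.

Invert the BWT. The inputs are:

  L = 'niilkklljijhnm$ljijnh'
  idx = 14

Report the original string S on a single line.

LF mapping: 18 3 4 13 11 12 14 15 7 5 8 1 19 17 0 16 9 6 10 20 2
Walk LF starting at row 14, prepending L[row]:
  step 1: row=14, L[14]='$', prepend. Next row=LF[14]=0
  step 2: row=0, L[0]='n', prepend. Next row=LF[0]=18
  step 3: row=18, L[18]='j', prepend. Next row=LF[18]=10
  step 4: row=10, L[10]='j', prepend. Next row=LF[10]=8
  step 5: row=8, L[8]='j', prepend. Next row=LF[8]=7
  step 6: row=7, L[7]='l', prepend. Next row=LF[7]=15
  step 7: row=15, L[15]='l', prepend. Next row=LF[15]=16
  step 8: row=16, L[16]='j', prepend. Next row=LF[16]=9
  step 9: row=9, L[9]='i', prepend. Next row=LF[9]=5
  step 10: row=5, L[5]='k', prepend. Next row=LF[5]=12
  step 11: row=12, L[12]='n', prepend. Next row=LF[12]=19
  step 12: row=19, L[19]='n', prepend. Next row=LF[19]=20
  step 13: row=20, L[20]='h', prepend. Next row=LF[20]=2
  step 14: row=2, L[2]='i', prepend. Next row=LF[2]=4
  step 15: row=4, L[4]='k', prepend. Next row=LF[4]=11
  step 16: row=11, L[11]='h', prepend. Next row=LF[11]=1
  step 17: row=1, L[1]='i', prepend. Next row=LF[1]=3
  step 18: row=3, L[3]='l', prepend. Next row=LF[3]=13
  step 19: row=13, L[13]='m', prepend. Next row=LF[13]=17
  step 20: row=17, L[17]='i', prepend. Next row=LF[17]=6
  step 21: row=6, L[6]='l', prepend. Next row=LF[6]=14
Reversed output: limlihkihnnkijlljjjn$

Answer: limlihkihnnkijlljjjn$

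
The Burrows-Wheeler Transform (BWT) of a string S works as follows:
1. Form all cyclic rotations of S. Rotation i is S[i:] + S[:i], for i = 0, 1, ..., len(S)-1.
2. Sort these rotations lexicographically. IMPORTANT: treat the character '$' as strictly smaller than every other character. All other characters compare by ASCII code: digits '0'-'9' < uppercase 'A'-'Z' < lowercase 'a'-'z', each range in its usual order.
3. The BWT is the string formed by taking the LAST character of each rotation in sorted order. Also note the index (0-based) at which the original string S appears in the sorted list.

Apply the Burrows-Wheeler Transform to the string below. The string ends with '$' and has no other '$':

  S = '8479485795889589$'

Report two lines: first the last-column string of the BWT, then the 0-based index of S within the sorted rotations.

All 17 rotations (rotation i = S[i:]+S[:i]):
  rot[0] = 8479485795889589$
  rot[1] = 479485795889589$8
  rot[2] = 79485795889589$84
  rot[3] = 9485795889589$847
  rot[4] = 485795889589$8479
  rot[5] = 85795889589$84794
  rot[6] = 5795889589$847948
  rot[7] = 795889589$8479485
  rot[8] = 95889589$84794857
  rot[9] = 5889589$847948579
  rot[10] = 889589$8479485795
  rot[11] = 89589$84794857958
  rot[12] = 9589$847948579588
  rot[13] = 589$8479485795889
  rot[14] = 89$84794857958895
  rot[15] = 9$847948579588958
  rot[16] = $8479485795889589
Sorted (with $ < everything):
  sorted[0] = $8479485795889589  (last char: '9')
  sorted[1] = 479485795889589$8  (last char: '8')
  sorted[2] = 485795889589$8479  (last char: '9')
  sorted[3] = 5795889589$847948  (last char: '8')
  sorted[4] = 5889589$847948579  (last char: '9')
  sorted[5] = 589$8479485795889  (last char: '9')
  sorted[6] = 79485795889589$84  (last char: '4')
  sorted[7] = 795889589$8479485  (last char: '5')
  sorted[8] = 8479485795889589$  (last char: '$')
  sorted[9] = 85795889589$84794  (last char: '4')
  sorted[10] = 889589$8479485795  (last char: '5')
  sorted[11] = 89$84794857958895  (last char: '5')
  sorted[12] = 89589$84794857958  (last char: '8')
  sorted[13] = 9$847948579588958  (last char: '8')
  sorted[14] = 9485795889589$847  (last char: '7')
  sorted[15] = 95889589$84794857  (last char: '7')
  sorted[16] = 9589$847948579588  (last char: '8')
Last column: 98989945$45588778
Original string S is at sorted index 8

Answer: 98989945$45588778
8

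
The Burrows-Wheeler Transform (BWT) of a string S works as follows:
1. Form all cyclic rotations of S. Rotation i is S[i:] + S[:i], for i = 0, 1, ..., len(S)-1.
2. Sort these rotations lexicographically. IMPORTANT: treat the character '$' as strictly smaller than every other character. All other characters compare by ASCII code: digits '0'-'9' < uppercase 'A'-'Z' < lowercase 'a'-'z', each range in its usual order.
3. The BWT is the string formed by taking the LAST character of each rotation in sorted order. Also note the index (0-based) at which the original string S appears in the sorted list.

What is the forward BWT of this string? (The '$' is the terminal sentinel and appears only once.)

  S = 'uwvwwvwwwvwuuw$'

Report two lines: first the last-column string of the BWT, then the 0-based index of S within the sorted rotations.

Answer: wwu$wwwuvwuwwvv
3

Derivation:
All 15 rotations (rotation i = S[i:]+S[:i]):
  rot[0] = uwvwwvwwwvwuuw$
  rot[1] = wvwwvwwwvwuuw$u
  rot[2] = vwwvwwwvwuuw$uw
  rot[3] = wwvwwwvwuuw$uwv
  rot[4] = wvwwwvwuuw$uwvw
  rot[5] = vwwwvwuuw$uwvww
  rot[6] = wwwvwuuw$uwvwwv
  rot[7] = wwvwuuw$uwvwwvw
  rot[8] = wvwuuw$uwvwwvww
  rot[9] = vwuuw$uwvwwvwww
  rot[10] = wuuw$uwvwwvwwwv
  rot[11] = uuw$uwvwwvwwwvw
  rot[12] = uw$uwvwwvwwwvwu
  rot[13] = w$uwvwwvwwwvwuu
  rot[14] = $uwvwwvwwwvwuuw
Sorted (with $ < everything):
  sorted[0] = $uwvwwvwwwvwuuw  (last char: 'w')
  sorted[1] = uuw$uwvwwvwwwvw  (last char: 'w')
  sorted[2] = uw$uwvwwvwwwvwu  (last char: 'u')
  sorted[3] = uwvwwvwwwvwuuw$  (last char: '$')
  sorted[4] = vwuuw$uwvwwvwww  (last char: 'w')
  sorted[5] = vwwvwwwvwuuw$uw  (last char: 'w')
  sorted[6] = vwwwvwuuw$uwvww  (last char: 'w')
  sorted[7] = w$uwvwwvwwwvwuu  (last char: 'u')
  sorted[8] = wuuw$uwvwwvwwwv  (last char: 'v')
  sorted[9] = wvwuuw$uwvwwvww  (last char: 'w')
  sorted[10] = wvwwvwwwvwuuw$u  (last char: 'u')
  sorted[11] = wvwwwvwuuw$uwvw  (last char: 'w')
  sorted[12] = wwvwuuw$uwvwwvw  (last char: 'w')
  sorted[13] = wwvwwwvwuuw$uwv  (last char: 'v')
  sorted[14] = wwwvwuuw$uwvwwv  (last char: 'v')
Last column: wwu$wwwuvwuwwvv
Original string S is at sorted index 3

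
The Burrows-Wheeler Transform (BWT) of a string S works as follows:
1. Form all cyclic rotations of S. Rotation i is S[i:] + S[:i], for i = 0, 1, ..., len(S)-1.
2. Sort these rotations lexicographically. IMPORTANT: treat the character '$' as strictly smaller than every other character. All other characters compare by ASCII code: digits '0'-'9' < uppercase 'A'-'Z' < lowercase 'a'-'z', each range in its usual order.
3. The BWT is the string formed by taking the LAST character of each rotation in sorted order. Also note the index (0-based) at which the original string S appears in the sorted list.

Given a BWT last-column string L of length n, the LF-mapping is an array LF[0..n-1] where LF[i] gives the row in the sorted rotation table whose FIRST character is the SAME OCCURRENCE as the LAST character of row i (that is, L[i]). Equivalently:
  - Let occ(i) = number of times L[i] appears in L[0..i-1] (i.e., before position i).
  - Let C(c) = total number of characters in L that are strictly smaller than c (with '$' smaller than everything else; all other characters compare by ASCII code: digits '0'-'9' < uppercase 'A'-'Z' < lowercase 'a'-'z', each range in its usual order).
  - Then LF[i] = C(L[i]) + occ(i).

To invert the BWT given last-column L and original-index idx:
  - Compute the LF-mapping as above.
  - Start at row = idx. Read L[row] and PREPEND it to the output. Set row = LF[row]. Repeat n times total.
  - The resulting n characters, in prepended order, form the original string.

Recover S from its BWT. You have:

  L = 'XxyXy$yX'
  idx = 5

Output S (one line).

LF mapping: 1 4 5 2 6 0 7 3
Walk LF starting at row 5, prepending L[row]:
  step 1: row=5, L[5]='$', prepend. Next row=LF[5]=0
  step 2: row=0, L[0]='X', prepend. Next row=LF[0]=1
  step 3: row=1, L[1]='x', prepend. Next row=LF[1]=4
  step 4: row=4, L[4]='y', prepend. Next row=LF[4]=6
  step 5: row=6, L[6]='y', prepend. Next row=LF[6]=7
  step 6: row=7, L[7]='X', prepend. Next row=LF[7]=3
  step 7: row=3, L[3]='X', prepend. Next row=LF[3]=2
  step 8: row=2, L[2]='y', prepend. Next row=LF[2]=5
Reversed output: yXXyyxX$

Answer: yXXyyxX$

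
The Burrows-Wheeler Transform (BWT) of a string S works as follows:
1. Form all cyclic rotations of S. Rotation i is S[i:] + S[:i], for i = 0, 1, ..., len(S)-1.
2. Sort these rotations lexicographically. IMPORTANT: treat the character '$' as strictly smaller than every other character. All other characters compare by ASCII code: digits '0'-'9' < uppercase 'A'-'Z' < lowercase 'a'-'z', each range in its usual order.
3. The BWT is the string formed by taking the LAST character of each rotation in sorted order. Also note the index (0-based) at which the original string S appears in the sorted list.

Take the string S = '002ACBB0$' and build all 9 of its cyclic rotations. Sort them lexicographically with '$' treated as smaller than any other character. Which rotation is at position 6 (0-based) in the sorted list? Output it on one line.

All 9 rotations (rotation i = S[i:]+S[:i]):
  rot[0] = 002ACBB0$
  rot[1] = 02ACBB0$0
  rot[2] = 2ACBB0$00
  rot[3] = ACBB0$002
  rot[4] = CBB0$002A
  rot[5] = BB0$002AC
  rot[6] = B0$002ACB
  rot[7] = 0$002ACBB
  rot[8] = $002ACBB0
Sorted (with $ < everything):
  sorted[0] = $002ACBB0
  sorted[1] = 0$002ACBB
  sorted[2] = 002ACBB0$
  sorted[3] = 02ACBB0$0
  sorted[4] = 2ACBB0$00
  sorted[5] = ACBB0$002
  sorted[6] = B0$002ACB
  sorted[7] = BB0$002AC
  sorted[8] = CBB0$002A
sorted[6] = B0$002ACB

Answer: B0$002ACB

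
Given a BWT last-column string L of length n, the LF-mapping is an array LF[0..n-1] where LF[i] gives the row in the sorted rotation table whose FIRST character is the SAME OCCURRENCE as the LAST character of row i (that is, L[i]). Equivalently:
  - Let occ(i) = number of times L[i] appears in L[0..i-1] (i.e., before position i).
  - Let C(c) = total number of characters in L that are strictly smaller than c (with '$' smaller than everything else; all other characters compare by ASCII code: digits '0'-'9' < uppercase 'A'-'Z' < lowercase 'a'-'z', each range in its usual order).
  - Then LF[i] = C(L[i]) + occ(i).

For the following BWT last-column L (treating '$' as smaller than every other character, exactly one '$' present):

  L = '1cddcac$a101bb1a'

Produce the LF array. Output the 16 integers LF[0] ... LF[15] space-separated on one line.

Answer: 2 11 14 15 12 6 13 0 7 3 1 4 9 10 5 8

Derivation:
Char counts: '$':1, '0':1, '1':4, 'a':3, 'b':2, 'c':3, 'd':2
C (first-col start): C('$')=0, C('0')=1, C('1')=2, C('a')=6, C('b')=9, C('c')=11, C('d')=14
L[0]='1': occ=0, LF[0]=C('1')+0=2+0=2
L[1]='c': occ=0, LF[1]=C('c')+0=11+0=11
L[2]='d': occ=0, LF[2]=C('d')+0=14+0=14
L[3]='d': occ=1, LF[3]=C('d')+1=14+1=15
L[4]='c': occ=1, LF[4]=C('c')+1=11+1=12
L[5]='a': occ=0, LF[5]=C('a')+0=6+0=6
L[6]='c': occ=2, LF[6]=C('c')+2=11+2=13
L[7]='$': occ=0, LF[7]=C('$')+0=0+0=0
L[8]='a': occ=1, LF[8]=C('a')+1=6+1=7
L[9]='1': occ=1, LF[9]=C('1')+1=2+1=3
L[10]='0': occ=0, LF[10]=C('0')+0=1+0=1
L[11]='1': occ=2, LF[11]=C('1')+2=2+2=4
L[12]='b': occ=0, LF[12]=C('b')+0=9+0=9
L[13]='b': occ=1, LF[13]=C('b')+1=9+1=10
L[14]='1': occ=3, LF[14]=C('1')+3=2+3=5
L[15]='a': occ=2, LF[15]=C('a')+2=6+2=8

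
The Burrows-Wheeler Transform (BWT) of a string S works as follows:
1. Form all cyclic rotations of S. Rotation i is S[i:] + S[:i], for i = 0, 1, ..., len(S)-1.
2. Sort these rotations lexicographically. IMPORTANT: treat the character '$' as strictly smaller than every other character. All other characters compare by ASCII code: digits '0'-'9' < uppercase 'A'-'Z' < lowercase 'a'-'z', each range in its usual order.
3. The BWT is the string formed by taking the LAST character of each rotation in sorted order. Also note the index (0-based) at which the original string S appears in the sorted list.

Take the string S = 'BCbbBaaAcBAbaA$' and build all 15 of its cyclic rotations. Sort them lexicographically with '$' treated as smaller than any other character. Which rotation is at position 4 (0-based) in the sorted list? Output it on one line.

Answer: BAbaA$BCbbBaaAc

Derivation:
All 15 rotations (rotation i = S[i:]+S[:i]):
  rot[0] = BCbbBaaAcBAbaA$
  rot[1] = CbbBaaAcBAbaA$B
  rot[2] = bbBaaAcBAbaA$BC
  rot[3] = bBaaAcBAbaA$BCb
  rot[4] = BaaAcBAbaA$BCbb
  rot[5] = aaAcBAbaA$BCbbB
  rot[6] = aAcBAbaA$BCbbBa
  rot[7] = AcBAbaA$BCbbBaa
  rot[8] = cBAbaA$BCbbBaaA
  rot[9] = BAbaA$BCbbBaaAc
  rot[10] = AbaA$BCbbBaaAcB
  rot[11] = baA$BCbbBaaAcBA
  rot[12] = aA$BCbbBaaAcBAb
  rot[13] = A$BCbbBaaAcBAba
  rot[14] = $BCbbBaaAcBAbaA
Sorted (with $ < everything):
  sorted[0] = $BCbbBaaAcBAbaA
  sorted[1] = A$BCbbBaaAcBAba
  sorted[2] = AbaA$BCbbBaaAcB
  sorted[3] = AcBAbaA$BCbbBaa
  sorted[4] = BAbaA$BCbbBaaAc
  sorted[5] = BCbbBaaAcBAbaA$
  sorted[6] = BaaAcBAbaA$BCbb
  sorted[7] = CbbBaaAcBAbaA$B
  sorted[8] = aA$BCbbBaaAcBAb
  sorted[9] = aAcBAbaA$BCbbBa
  sorted[10] = aaAcBAbaA$BCbbB
  sorted[11] = bBaaAcBAbaA$BCb
  sorted[12] = baA$BCbbBaaAcBA
  sorted[13] = bbBaaAcBAbaA$BC
  sorted[14] = cBAbaA$BCbbBaaA
sorted[4] = BAbaA$BCbbBaaAc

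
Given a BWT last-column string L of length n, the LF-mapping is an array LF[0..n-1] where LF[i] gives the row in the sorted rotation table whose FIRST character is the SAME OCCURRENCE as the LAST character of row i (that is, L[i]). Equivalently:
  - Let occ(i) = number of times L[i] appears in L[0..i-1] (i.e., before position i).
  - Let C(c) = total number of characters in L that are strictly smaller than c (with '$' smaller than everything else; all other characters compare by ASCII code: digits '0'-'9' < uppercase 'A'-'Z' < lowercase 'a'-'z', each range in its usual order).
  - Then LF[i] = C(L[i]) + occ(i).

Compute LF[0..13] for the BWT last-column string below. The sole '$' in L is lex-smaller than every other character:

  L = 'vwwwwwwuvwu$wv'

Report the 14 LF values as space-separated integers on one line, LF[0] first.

Answer: 3 6 7 8 9 10 11 1 4 12 2 0 13 5

Derivation:
Char counts: '$':1, 'u':2, 'v':3, 'w':8
C (first-col start): C('$')=0, C('u')=1, C('v')=3, C('w')=6
L[0]='v': occ=0, LF[0]=C('v')+0=3+0=3
L[1]='w': occ=0, LF[1]=C('w')+0=6+0=6
L[2]='w': occ=1, LF[2]=C('w')+1=6+1=7
L[3]='w': occ=2, LF[3]=C('w')+2=6+2=8
L[4]='w': occ=3, LF[4]=C('w')+3=6+3=9
L[5]='w': occ=4, LF[5]=C('w')+4=6+4=10
L[6]='w': occ=5, LF[6]=C('w')+5=6+5=11
L[7]='u': occ=0, LF[7]=C('u')+0=1+0=1
L[8]='v': occ=1, LF[8]=C('v')+1=3+1=4
L[9]='w': occ=6, LF[9]=C('w')+6=6+6=12
L[10]='u': occ=1, LF[10]=C('u')+1=1+1=2
L[11]='$': occ=0, LF[11]=C('$')+0=0+0=0
L[12]='w': occ=7, LF[12]=C('w')+7=6+7=13
L[13]='v': occ=2, LF[13]=C('v')+2=3+2=5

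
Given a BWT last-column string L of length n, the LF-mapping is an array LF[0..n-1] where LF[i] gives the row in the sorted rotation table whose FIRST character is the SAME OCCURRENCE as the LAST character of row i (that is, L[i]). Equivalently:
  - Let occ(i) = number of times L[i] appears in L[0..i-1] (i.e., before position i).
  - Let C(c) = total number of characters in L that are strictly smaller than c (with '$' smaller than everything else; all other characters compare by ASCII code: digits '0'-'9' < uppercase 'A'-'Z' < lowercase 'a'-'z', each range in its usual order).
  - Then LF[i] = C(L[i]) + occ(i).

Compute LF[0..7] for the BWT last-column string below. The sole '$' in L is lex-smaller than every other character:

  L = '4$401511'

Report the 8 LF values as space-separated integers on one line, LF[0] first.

Answer: 5 0 6 1 2 7 3 4

Derivation:
Char counts: '$':1, '0':1, '1':3, '4':2, '5':1
C (first-col start): C('$')=0, C('0')=1, C('1')=2, C('4')=5, C('5')=7
L[0]='4': occ=0, LF[0]=C('4')+0=5+0=5
L[1]='$': occ=0, LF[1]=C('$')+0=0+0=0
L[2]='4': occ=1, LF[2]=C('4')+1=5+1=6
L[3]='0': occ=0, LF[3]=C('0')+0=1+0=1
L[4]='1': occ=0, LF[4]=C('1')+0=2+0=2
L[5]='5': occ=0, LF[5]=C('5')+0=7+0=7
L[6]='1': occ=1, LF[6]=C('1')+1=2+1=3
L[7]='1': occ=2, LF[7]=C('1')+2=2+2=4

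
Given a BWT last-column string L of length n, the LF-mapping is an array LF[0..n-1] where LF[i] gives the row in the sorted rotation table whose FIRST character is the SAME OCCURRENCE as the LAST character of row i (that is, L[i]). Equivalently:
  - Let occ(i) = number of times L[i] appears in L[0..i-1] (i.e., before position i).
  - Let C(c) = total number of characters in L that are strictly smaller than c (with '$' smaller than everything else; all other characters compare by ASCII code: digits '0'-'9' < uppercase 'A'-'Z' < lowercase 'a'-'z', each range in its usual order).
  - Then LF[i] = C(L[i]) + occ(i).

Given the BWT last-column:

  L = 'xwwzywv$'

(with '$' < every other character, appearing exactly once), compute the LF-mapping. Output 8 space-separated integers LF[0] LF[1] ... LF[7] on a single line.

Char counts: '$':1, 'v':1, 'w':3, 'x':1, 'y':1, 'z':1
C (first-col start): C('$')=0, C('v')=1, C('w')=2, C('x')=5, C('y')=6, C('z')=7
L[0]='x': occ=0, LF[0]=C('x')+0=5+0=5
L[1]='w': occ=0, LF[1]=C('w')+0=2+0=2
L[2]='w': occ=1, LF[2]=C('w')+1=2+1=3
L[3]='z': occ=0, LF[3]=C('z')+0=7+0=7
L[4]='y': occ=0, LF[4]=C('y')+0=6+0=6
L[5]='w': occ=2, LF[5]=C('w')+2=2+2=4
L[6]='v': occ=0, LF[6]=C('v')+0=1+0=1
L[7]='$': occ=0, LF[7]=C('$')+0=0+0=0

Answer: 5 2 3 7 6 4 1 0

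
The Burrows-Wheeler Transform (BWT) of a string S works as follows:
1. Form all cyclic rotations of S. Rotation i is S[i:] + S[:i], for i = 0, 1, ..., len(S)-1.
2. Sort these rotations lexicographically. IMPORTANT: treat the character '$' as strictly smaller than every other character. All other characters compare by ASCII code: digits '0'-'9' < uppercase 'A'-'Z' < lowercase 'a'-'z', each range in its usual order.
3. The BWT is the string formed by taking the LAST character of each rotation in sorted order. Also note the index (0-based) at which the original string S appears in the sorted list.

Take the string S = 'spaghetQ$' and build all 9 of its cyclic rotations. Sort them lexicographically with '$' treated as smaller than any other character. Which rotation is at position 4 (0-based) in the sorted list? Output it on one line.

Answer: ghetQ$spa

Derivation:
All 9 rotations (rotation i = S[i:]+S[:i]):
  rot[0] = spaghetQ$
  rot[1] = paghetQ$s
  rot[2] = aghetQ$sp
  rot[3] = ghetQ$spa
  rot[4] = hetQ$spag
  rot[5] = etQ$spagh
  rot[6] = tQ$spaghe
  rot[7] = Q$spaghet
  rot[8] = $spaghetQ
Sorted (with $ < everything):
  sorted[0] = $spaghetQ
  sorted[1] = Q$spaghet
  sorted[2] = aghetQ$sp
  sorted[3] = etQ$spagh
  sorted[4] = ghetQ$spa
  sorted[5] = hetQ$spag
  sorted[6] = paghetQ$s
  sorted[7] = spaghetQ$
  sorted[8] = tQ$spaghe
sorted[4] = ghetQ$spa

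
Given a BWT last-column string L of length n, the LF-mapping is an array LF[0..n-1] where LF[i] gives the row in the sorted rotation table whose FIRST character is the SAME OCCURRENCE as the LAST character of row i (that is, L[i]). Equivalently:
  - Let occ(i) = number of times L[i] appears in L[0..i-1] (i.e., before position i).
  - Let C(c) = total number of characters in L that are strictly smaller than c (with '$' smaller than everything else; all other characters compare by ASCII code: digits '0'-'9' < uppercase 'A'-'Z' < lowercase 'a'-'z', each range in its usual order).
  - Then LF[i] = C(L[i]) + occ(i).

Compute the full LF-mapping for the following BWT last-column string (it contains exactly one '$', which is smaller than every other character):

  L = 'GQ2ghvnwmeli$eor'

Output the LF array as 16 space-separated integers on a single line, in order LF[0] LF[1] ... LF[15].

Answer: 2 3 1 6 7 14 11 15 10 4 9 8 0 5 12 13

Derivation:
Char counts: '$':1, '2':1, 'G':1, 'Q':1, 'e':2, 'g':1, 'h':1, 'i':1, 'l':1, 'm':1, 'n':1, 'o':1, 'r':1, 'v':1, 'w':1
C (first-col start): C('$')=0, C('2')=1, C('G')=2, C('Q')=3, C('e')=4, C('g')=6, C('h')=7, C('i')=8, C('l')=9, C('m')=10, C('n')=11, C('o')=12, C('r')=13, C('v')=14, C('w')=15
L[0]='G': occ=0, LF[0]=C('G')+0=2+0=2
L[1]='Q': occ=0, LF[1]=C('Q')+0=3+0=3
L[2]='2': occ=0, LF[2]=C('2')+0=1+0=1
L[3]='g': occ=0, LF[3]=C('g')+0=6+0=6
L[4]='h': occ=0, LF[4]=C('h')+0=7+0=7
L[5]='v': occ=0, LF[5]=C('v')+0=14+0=14
L[6]='n': occ=0, LF[6]=C('n')+0=11+0=11
L[7]='w': occ=0, LF[7]=C('w')+0=15+0=15
L[8]='m': occ=0, LF[8]=C('m')+0=10+0=10
L[9]='e': occ=0, LF[9]=C('e')+0=4+0=4
L[10]='l': occ=0, LF[10]=C('l')+0=9+0=9
L[11]='i': occ=0, LF[11]=C('i')+0=8+0=8
L[12]='$': occ=0, LF[12]=C('$')+0=0+0=0
L[13]='e': occ=1, LF[13]=C('e')+1=4+1=5
L[14]='o': occ=0, LF[14]=C('o')+0=12+0=12
L[15]='r': occ=0, LF[15]=C('r')+0=13+0=13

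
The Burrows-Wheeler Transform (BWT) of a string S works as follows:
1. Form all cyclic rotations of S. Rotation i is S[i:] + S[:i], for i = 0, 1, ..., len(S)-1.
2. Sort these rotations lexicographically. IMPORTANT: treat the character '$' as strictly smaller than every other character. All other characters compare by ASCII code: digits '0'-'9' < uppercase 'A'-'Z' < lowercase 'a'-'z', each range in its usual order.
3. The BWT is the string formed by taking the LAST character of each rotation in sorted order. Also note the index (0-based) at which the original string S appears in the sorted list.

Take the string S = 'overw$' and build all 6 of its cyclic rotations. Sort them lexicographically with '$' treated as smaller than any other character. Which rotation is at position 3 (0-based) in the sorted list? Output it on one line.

All 6 rotations (rotation i = S[i:]+S[:i]):
  rot[0] = overw$
  rot[1] = verw$o
  rot[2] = erw$ov
  rot[3] = rw$ove
  rot[4] = w$over
  rot[5] = $overw
Sorted (with $ < everything):
  sorted[0] = $overw
  sorted[1] = erw$ov
  sorted[2] = overw$
  sorted[3] = rw$ove
  sorted[4] = verw$o
  sorted[5] = w$over
sorted[3] = rw$ove

Answer: rw$ove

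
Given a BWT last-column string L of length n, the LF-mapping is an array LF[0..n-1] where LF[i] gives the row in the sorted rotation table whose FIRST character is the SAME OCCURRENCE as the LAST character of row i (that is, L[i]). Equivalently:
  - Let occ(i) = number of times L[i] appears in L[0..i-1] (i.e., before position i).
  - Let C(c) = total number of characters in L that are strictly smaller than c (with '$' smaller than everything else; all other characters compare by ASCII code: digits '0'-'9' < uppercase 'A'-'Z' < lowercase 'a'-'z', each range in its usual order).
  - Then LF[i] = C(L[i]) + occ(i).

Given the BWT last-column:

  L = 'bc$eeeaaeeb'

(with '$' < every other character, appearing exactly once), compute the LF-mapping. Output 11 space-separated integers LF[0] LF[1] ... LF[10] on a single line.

Answer: 3 5 0 6 7 8 1 2 9 10 4

Derivation:
Char counts: '$':1, 'a':2, 'b':2, 'c':1, 'e':5
C (first-col start): C('$')=0, C('a')=1, C('b')=3, C('c')=5, C('e')=6
L[0]='b': occ=0, LF[0]=C('b')+0=3+0=3
L[1]='c': occ=0, LF[1]=C('c')+0=5+0=5
L[2]='$': occ=0, LF[2]=C('$')+0=0+0=0
L[3]='e': occ=0, LF[3]=C('e')+0=6+0=6
L[4]='e': occ=1, LF[4]=C('e')+1=6+1=7
L[5]='e': occ=2, LF[5]=C('e')+2=6+2=8
L[6]='a': occ=0, LF[6]=C('a')+0=1+0=1
L[7]='a': occ=1, LF[7]=C('a')+1=1+1=2
L[8]='e': occ=3, LF[8]=C('e')+3=6+3=9
L[9]='e': occ=4, LF[9]=C('e')+4=6+4=10
L[10]='b': occ=1, LF[10]=C('b')+1=3+1=4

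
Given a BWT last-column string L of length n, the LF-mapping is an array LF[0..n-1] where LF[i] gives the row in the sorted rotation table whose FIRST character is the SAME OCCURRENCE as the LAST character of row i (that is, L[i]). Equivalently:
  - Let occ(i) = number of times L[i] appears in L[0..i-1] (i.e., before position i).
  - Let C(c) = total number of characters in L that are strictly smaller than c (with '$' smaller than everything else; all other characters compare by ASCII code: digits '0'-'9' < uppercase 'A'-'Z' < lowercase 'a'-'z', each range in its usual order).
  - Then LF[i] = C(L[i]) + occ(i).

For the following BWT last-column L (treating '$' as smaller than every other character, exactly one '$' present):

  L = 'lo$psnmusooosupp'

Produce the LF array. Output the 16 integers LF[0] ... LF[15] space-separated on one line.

Answer: 1 4 0 8 11 3 2 14 12 5 6 7 13 15 9 10

Derivation:
Char counts: '$':1, 'l':1, 'm':1, 'n':1, 'o':4, 'p':3, 's':3, 'u':2
C (first-col start): C('$')=0, C('l')=1, C('m')=2, C('n')=3, C('o')=4, C('p')=8, C('s')=11, C('u')=14
L[0]='l': occ=0, LF[0]=C('l')+0=1+0=1
L[1]='o': occ=0, LF[1]=C('o')+0=4+0=4
L[2]='$': occ=0, LF[2]=C('$')+0=0+0=0
L[3]='p': occ=0, LF[3]=C('p')+0=8+0=8
L[4]='s': occ=0, LF[4]=C('s')+0=11+0=11
L[5]='n': occ=0, LF[5]=C('n')+0=3+0=3
L[6]='m': occ=0, LF[6]=C('m')+0=2+0=2
L[7]='u': occ=0, LF[7]=C('u')+0=14+0=14
L[8]='s': occ=1, LF[8]=C('s')+1=11+1=12
L[9]='o': occ=1, LF[9]=C('o')+1=4+1=5
L[10]='o': occ=2, LF[10]=C('o')+2=4+2=6
L[11]='o': occ=3, LF[11]=C('o')+3=4+3=7
L[12]='s': occ=2, LF[12]=C('s')+2=11+2=13
L[13]='u': occ=1, LF[13]=C('u')+1=14+1=15
L[14]='p': occ=1, LF[14]=C('p')+1=8+1=9
L[15]='p': occ=2, LF[15]=C('p')+2=8+2=10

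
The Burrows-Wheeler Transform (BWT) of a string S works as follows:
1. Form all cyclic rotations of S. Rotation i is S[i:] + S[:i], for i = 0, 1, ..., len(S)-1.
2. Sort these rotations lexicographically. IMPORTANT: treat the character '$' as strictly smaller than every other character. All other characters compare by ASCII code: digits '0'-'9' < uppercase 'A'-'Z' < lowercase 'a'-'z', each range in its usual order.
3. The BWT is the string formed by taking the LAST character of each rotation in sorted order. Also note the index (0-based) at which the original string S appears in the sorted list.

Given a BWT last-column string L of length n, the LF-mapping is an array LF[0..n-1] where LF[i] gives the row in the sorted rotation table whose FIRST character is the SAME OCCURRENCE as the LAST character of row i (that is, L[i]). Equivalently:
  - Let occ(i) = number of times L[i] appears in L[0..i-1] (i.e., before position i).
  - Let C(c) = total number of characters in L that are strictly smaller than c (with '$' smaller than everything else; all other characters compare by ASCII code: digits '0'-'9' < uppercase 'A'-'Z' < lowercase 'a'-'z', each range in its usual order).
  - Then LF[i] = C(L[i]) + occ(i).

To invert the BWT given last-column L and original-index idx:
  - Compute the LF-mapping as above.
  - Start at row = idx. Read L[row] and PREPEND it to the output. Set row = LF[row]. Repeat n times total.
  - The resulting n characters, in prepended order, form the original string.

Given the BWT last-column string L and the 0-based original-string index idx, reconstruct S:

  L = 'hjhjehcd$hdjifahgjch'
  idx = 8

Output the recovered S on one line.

LF mapping: 9 16 10 17 6 11 2 4 0 12 5 18 15 7 1 13 8 19 3 14
Walk LF starting at row 8, prepending L[row]:
  step 1: row=8, L[8]='$', prepend. Next row=LF[8]=0
  step 2: row=0, L[0]='h', prepend. Next row=LF[0]=9
  step 3: row=9, L[9]='h', prepend. Next row=LF[9]=12
  step 4: row=12, L[12]='i', prepend. Next row=LF[12]=15
  step 5: row=15, L[15]='h', prepend. Next row=LF[15]=13
  step 6: row=13, L[13]='f', prepend. Next row=LF[13]=7
  step 7: row=7, L[7]='d', prepend. Next row=LF[7]=4
  step 8: row=4, L[4]='e', prepend. Next row=LF[4]=6
  step 9: row=6, L[6]='c', prepend. Next row=LF[6]=2
  step 10: row=2, L[2]='h', prepend. Next row=LF[2]=10
  step 11: row=10, L[10]='d', prepend. Next row=LF[10]=5
  step 12: row=5, L[5]='h', prepend. Next row=LF[5]=11
  step 13: row=11, L[11]='j', prepend. Next row=LF[11]=18
  step 14: row=18, L[18]='c', prepend. Next row=LF[18]=3
  step 15: row=3, L[3]='j', prepend. Next row=LF[3]=17
  step 16: row=17, L[17]='j', prepend. Next row=LF[17]=19
  step 17: row=19, L[19]='h', prepend. Next row=LF[19]=14
  step 18: row=14, L[14]='a', prepend. Next row=LF[14]=1
  step 19: row=1, L[1]='j', prepend. Next row=LF[1]=16
  step 20: row=16, L[16]='g', prepend. Next row=LF[16]=8
Reversed output: gjahjjcjhdhcedfhihh$

Answer: gjahjjcjhdhcedfhihh$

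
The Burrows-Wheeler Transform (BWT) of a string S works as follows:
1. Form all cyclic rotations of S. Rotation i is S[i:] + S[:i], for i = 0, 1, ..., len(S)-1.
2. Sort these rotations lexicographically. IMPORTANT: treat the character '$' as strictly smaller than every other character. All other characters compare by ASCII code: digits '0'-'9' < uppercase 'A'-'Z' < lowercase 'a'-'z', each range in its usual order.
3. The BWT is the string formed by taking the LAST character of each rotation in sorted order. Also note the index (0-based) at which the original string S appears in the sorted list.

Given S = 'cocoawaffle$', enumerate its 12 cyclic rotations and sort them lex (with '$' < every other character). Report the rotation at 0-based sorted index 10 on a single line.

All 12 rotations (rotation i = S[i:]+S[:i]):
  rot[0] = cocoawaffle$
  rot[1] = ocoawaffle$c
  rot[2] = coawaffle$co
  rot[3] = oawaffle$coc
  rot[4] = awaffle$coco
  rot[5] = waffle$cocoa
  rot[6] = affle$cocoaw
  rot[7] = ffle$cocoawa
  rot[8] = fle$cocoawaf
  rot[9] = le$cocoawaff
  rot[10] = e$cocoawaffl
  rot[11] = $cocoawaffle
Sorted (with $ < everything):
  sorted[0] = $cocoawaffle
  sorted[1] = affle$cocoaw
  sorted[2] = awaffle$coco
  sorted[3] = coawaffle$co
  sorted[4] = cocoawaffle$
  sorted[5] = e$cocoawaffl
  sorted[6] = ffle$cocoawa
  sorted[7] = fle$cocoawaf
  sorted[8] = le$cocoawaff
  sorted[9] = oawaffle$coc
  sorted[10] = ocoawaffle$c
  sorted[11] = waffle$cocoa
sorted[10] = ocoawaffle$c

Answer: ocoawaffle$c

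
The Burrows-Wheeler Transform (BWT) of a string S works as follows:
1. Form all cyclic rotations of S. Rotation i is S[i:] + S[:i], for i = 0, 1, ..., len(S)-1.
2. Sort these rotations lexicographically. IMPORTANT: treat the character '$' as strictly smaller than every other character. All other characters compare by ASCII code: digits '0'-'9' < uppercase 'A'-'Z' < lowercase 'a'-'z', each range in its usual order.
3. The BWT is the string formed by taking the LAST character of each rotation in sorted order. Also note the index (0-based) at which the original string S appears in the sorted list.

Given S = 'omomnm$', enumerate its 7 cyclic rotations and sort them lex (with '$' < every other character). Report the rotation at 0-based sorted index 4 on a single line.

Answer: nm$omom

Derivation:
All 7 rotations (rotation i = S[i:]+S[:i]):
  rot[0] = omomnm$
  rot[1] = momnm$o
  rot[2] = omnm$om
  rot[3] = mnm$omo
  rot[4] = nm$omom
  rot[5] = m$omomn
  rot[6] = $omomnm
Sorted (with $ < everything):
  sorted[0] = $omomnm
  sorted[1] = m$omomn
  sorted[2] = mnm$omo
  sorted[3] = momnm$o
  sorted[4] = nm$omom
  sorted[5] = omnm$om
  sorted[6] = omomnm$
sorted[4] = nm$omom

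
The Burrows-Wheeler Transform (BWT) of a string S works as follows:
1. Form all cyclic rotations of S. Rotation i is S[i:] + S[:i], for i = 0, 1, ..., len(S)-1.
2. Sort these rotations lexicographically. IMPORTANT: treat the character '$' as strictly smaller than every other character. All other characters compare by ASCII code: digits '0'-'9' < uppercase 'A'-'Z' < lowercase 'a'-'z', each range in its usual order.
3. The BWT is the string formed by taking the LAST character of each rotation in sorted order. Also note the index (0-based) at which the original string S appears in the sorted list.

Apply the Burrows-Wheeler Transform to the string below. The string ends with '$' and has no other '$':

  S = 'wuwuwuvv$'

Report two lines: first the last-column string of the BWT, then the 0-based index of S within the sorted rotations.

Answer: vwwwvuuu$
8

Derivation:
All 9 rotations (rotation i = S[i:]+S[:i]):
  rot[0] = wuwuwuvv$
  rot[1] = uwuwuvv$w
  rot[2] = wuwuvv$wu
  rot[3] = uwuvv$wuw
  rot[4] = wuvv$wuwu
  rot[5] = uvv$wuwuw
  rot[6] = vv$wuwuwu
  rot[7] = v$wuwuwuv
  rot[8] = $wuwuwuvv
Sorted (with $ < everything):
  sorted[0] = $wuwuwuvv  (last char: 'v')
  sorted[1] = uvv$wuwuw  (last char: 'w')
  sorted[2] = uwuvv$wuw  (last char: 'w')
  sorted[3] = uwuwuvv$w  (last char: 'w')
  sorted[4] = v$wuwuwuv  (last char: 'v')
  sorted[5] = vv$wuwuwu  (last char: 'u')
  sorted[6] = wuvv$wuwu  (last char: 'u')
  sorted[7] = wuwuvv$wu  (last char: 'u')
  sorted[8] = wuwuwuvv$  (last char: '$')
Last column: vwwwvuuu$
Original string S is at sorted index 8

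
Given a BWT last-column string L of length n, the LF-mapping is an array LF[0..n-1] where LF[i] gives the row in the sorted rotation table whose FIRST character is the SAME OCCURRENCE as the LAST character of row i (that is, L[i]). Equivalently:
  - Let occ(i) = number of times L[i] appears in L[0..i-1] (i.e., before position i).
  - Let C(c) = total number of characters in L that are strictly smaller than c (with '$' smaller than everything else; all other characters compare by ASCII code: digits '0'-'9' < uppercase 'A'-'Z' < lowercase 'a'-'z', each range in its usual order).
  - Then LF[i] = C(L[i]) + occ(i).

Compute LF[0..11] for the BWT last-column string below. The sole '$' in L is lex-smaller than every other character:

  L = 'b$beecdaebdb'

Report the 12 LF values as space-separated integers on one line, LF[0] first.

Char counts: '$':1, 'a':1, 'b':4, 'c':1, 'd':2, 'e':3
C (first-col start): C('$')=0, C('a')=1, C('b')=2, C('c')=6, C('d')=7, C('e')=9
L[0]='b': occ=0, LF[0]=C('b')+0=2+0=2
L[1]='$': occ=0, LF[1]=C('$')+0=0+0=0
L[2]='b': occ=1, LF[2]=C('b')+1=2+1=3
L[3]='e': occ=0, LF[3]=C('e')+0=9+0=9
L[4]='e': occ=1, LF[4]=C('e')+1=9+1=10
L[5]='c': occ=0, LF[5]=C('c')+0=6+0=6
L[6]='d': occ=0, LF[6]=C('d')+0=7+0=7
L[7]='a': occ=0, LF[7]=C('a')+0=1+0=1
L[8]='e': occ=2, LF[8]=C('e')+2=9+2=11
L[9]='b': occ=2, LF[9]=C('b')+2=2+2=4
L[10]='d': occ=1, LF[10]=C('d')+1=7+1=8
L[11]='b': occ=3, LF[11]=C('b')+3=2+3=5

Answer: 2 0 3 9 10 6 7 1 11 4 8 5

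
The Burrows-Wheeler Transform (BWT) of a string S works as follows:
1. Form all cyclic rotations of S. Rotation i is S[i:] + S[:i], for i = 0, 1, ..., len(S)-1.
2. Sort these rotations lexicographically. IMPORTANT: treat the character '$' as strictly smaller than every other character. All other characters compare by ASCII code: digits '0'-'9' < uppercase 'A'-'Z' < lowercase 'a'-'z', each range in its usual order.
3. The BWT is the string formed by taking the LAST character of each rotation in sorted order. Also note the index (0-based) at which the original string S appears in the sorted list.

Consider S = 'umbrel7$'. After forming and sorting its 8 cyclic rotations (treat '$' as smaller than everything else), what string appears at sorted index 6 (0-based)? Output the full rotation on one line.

Answer: rel7$umb

Derivation:
All 8 rotations (rotation i = S[i:]+S[:i]):
  rot[0] = umbrel7$
  rot[1] = mbrel7$u
  rot[2] = brel7$um
  rot[3] = rel7$umb
  rot[4] = el7$umbr
  rot[5] = l7$umbre
  rot[6] = 7$umbrel
  rot[7] = $umbrel7
Sorted (with $ < everything):
  sorted[0] = $umbrel7
  sorted[1] = 7$umbrel
  sorted[2] = brel7$um
  sorted[3] = el7$umbr
  sorted[4] = l7$umbre
  sorted[5] = mbrel7$u
  sorted[6] = rel7$umb
  sorted[7] = umbrel7$
sorted[6] = rel7$umb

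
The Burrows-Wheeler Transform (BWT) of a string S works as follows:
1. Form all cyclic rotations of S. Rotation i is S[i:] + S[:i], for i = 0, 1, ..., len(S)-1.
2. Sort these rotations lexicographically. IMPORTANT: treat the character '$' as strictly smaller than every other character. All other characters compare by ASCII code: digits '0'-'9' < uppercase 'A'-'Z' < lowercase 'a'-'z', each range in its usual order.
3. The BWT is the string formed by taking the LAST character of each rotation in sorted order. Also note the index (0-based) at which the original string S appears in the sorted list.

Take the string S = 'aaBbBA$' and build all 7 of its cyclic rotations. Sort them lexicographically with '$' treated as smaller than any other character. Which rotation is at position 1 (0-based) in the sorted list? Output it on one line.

Answer: A$aaBbB

Derivation:
All 7 rotations (rotation i = S[i:]+S[:i]):
  rot[0] = aaBbBA$
  rot[1] = aBbBA$a
  rot[2] = BbBA$aa
  rot[3] = bBA$aaB
  rot[4] = BA$aaBb
  rot[5] = A$aaBbB
  rot[6] = $aaBbBA
Sorted (with $ < everything):
  sorted[0] = $aaBbBA
  sorted[1] = A$aaBbB
  sorted[2] = BA$aaBb
  sorted[3] = BbBA$aa
  sorted[4] = aBbBA$a
  sorted[5] = aaBbBA$
  sorted[6] = bBA$aaB
sorted[1] = A$aaBbB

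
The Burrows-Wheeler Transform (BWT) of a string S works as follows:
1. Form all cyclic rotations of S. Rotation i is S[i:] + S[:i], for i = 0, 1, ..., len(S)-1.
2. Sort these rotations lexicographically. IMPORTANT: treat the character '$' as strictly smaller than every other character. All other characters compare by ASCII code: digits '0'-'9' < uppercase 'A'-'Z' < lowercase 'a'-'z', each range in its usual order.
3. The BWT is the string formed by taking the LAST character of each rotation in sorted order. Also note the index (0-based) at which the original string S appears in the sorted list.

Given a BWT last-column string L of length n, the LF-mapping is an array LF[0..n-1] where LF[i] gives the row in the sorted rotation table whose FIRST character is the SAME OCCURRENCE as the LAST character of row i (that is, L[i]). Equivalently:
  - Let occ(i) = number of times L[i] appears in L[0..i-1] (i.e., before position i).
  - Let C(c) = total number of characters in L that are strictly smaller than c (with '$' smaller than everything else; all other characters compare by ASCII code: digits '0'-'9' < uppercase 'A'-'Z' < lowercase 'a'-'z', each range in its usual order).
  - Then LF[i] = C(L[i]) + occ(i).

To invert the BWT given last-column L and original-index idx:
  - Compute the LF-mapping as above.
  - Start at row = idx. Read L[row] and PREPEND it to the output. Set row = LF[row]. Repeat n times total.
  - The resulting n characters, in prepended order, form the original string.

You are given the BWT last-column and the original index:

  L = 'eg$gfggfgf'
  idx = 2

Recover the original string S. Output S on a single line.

Answer: ffgggfgge$

Derivation:
LF mapping: 1 5 0 6 2 7 8 3 9 4
Walk LF starting at row 2, prepending L[row]:
  step 1: row=2, L[2]='$', prepend. Next row=LF[2]=0
  step 2: row=0, L[0]='e', prepend. Next row=LF[0]=1
  step 3: row=1, L[1]='g', prepend. Next row=LF[1]=5
  step 4: row=5, L[5]='g', prepend. Next row=LF[5]=7
  step 5: row=7, L[7]='f', prepend. Next row=LF[7]=3
  step 6: row=3, L[3]='g', prepend. Next row=LF[3]=6
  step 7: row=6, L[6]='g', prepend. Next row=LF[6]=8
  step 8: row=8, L[8]='g', prepend. Next row=LF[8]=9
  step 9: row=9, L[9]='f', prepend. Next row=LF[9]=4
  step 10: row=4, L[4]='f', prepend. Next row=LF[4]=2
Reversed output: ffgggfgge$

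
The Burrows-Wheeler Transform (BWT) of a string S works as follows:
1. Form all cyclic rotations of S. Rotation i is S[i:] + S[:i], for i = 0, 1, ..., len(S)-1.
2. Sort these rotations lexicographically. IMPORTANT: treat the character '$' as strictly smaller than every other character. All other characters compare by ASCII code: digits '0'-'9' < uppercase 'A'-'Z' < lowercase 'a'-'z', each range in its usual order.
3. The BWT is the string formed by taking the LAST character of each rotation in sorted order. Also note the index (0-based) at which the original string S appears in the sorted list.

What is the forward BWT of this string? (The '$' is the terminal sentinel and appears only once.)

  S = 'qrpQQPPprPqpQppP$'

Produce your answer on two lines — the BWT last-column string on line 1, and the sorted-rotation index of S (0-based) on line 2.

All 17 rotations (rotation i = S[i:]+S[:i]):
  rot[0] = qrpQQPPprPqpQppP$
  rot[1] = rpQQPPprPqpQppP$q
  rot[2] = pQQPPprPqpQppP$qr
  rot[3] = QQPPprPqpQppP$qrp
  rot[4] = QPPprPqpQppP$qrpQ
  rot[5] = PPprPqpQppP$qrpQQ
  rot[6] = PprPqpQppP$qrpQQP
  rot[7] = prPqpQppP$qrpQQPP
  rot[8] = rPqpQppP$qrpQQPPp
  rot[9] = PqpQppP$qrpQQPPpr
  rot[10] = qpQppP$qrpQQPPprP
  rot[11] = pQppP$qrpQQPPprPq
  rot[12] = QppP$qrpQQPPprPqp
  rot[13] = ppP$qrpQQPPprPqpQ
  rot[14] = pP$qrpQQPPprPqpQp
  rot[15] = P$qrpQQPPprPqpQpp
  rot[16] = $qrpQQPPprPqpQppP
Sorted (with $ < everything):
  sorted[0] = $qrpQQPPprPqpQppP  (last char: 'P')
  sorted[1] = P$qrpQQPPprPqpQpp  (last char: 'p')
  sorted[2] = PPprPqpQppP$qrpQQ  (last char: 'Q')
  sorted[3] = PprPqpQppP$qrpQQP  (last char: 'P')
  sorted[4] = PqpQppP$qrpQQPPpr  (last char: 'r')
  sorted[5] = QPPprPqpQppP$qrpQ  (last char: 'Q')
  sorted[6] = QQPPprPqpQppP$qrp  (last char: 'p')
  sorted[7] = QppP$qrpQQPPprPqp  (last char: 'p')
  sorted[8] = pP$qrpQQPPprPqpQp  (last char: 'p')
  sorted[9] = pQQPPprPqpQppP$qr  (last char: 'r')
  sorted[10] = pQppP$qrpQQPPprPq  (last char: 'q')
  sorted[11] = ppP$qrpQQPPprPqpQ  (last char: 'Q')
  sorted[12] = prPqpQppP$qrpQQPP  (last char: 'P')
  sorted[13] = qpQppP$qrpQQPPprP  (last char: 'P')
  sorted[14] = qrpQQPPprPqpQppP$  (last char: '$')
  sorted[15] = rPqpQppP$qrpQQPPp  (last char: 'p')
  sorted[16] = rpQQPPprPqpQppP$q  (last char: 'q')
Last column: PpQPrQppprqQPP$pq
Original string S is at sorted index 14

Answer: PpQPrQppprqQPP$pq
14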